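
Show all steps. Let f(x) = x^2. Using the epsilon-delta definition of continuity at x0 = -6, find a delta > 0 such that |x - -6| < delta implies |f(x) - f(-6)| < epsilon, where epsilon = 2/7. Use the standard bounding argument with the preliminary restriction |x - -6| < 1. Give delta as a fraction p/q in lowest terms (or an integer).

Factor: |x^2 - (-6)^2| = |x - -6| * |x + -6|.
Impose |x - -6| < 1 first. Then |x + -6| = |(x - -6) + 2*(-6)| <= |x - -6| + 2*|-6| < 1 + 12 = 13.
So |x^2 - (-6)^2| < delta * 13.
We need delta * 13 <= 2/7, i.e. delta <= 2/7/13 = 2/91.
Since 2/91 < 1, this is tighter than 1; take delta = 2/91.
So delta = 2/91 works.

2/91


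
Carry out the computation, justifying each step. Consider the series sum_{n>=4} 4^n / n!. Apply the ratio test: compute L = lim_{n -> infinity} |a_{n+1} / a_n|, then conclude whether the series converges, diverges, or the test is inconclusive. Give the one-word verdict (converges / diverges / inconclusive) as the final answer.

Let a_n denote the general term. Form the ratio a_{n+1}/a_n and simplify:
a_{n+1}/a_n = 4/(n + 1)
Take the limit as n -> infinity: L = 0.
Since L = 0 < 1, the ratio test implies the series converges.

converges


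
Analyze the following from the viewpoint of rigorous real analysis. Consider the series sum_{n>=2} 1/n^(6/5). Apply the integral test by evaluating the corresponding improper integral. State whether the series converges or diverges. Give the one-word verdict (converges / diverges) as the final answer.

Let f(x) = x^(-6/5). Then f is positive, continuous, and decreasing on [2, infinity), so the integral test applies.
Compute the improper integral int_{2}^infinity f(x) dx:
  antiderivative F(x) = -5/x^(1/5).
  As x -> infinity, F(x) -> 0 (since p = 6/5 > 1).
  So int = F(infinity) - F(2) = 0 - (-5*2^(4/5)/2) = 5*2^(4/5)/2.
  Finite, so by the integral test, the series converges.

converges


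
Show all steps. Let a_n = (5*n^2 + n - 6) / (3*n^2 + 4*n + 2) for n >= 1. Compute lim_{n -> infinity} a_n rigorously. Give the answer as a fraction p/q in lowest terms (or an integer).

Divide numerator and denominator by n^2, the highest power:
numerator / n^2 = 5 + 1/n - 6/n^2
denominator / n^2 = 3 + 4/n + 2/n^2
As n -> infinity, all terms of the form c/n^k (k >= 1) tend to 0.
So numerator / n^2 -> 5 and denominator / n^2 -> 3.
Therefore lim a_n = 5/3.

5/3


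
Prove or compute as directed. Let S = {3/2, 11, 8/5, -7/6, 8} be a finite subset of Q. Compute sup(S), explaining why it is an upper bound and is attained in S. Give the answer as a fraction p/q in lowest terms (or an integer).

S is finite, so sup(S) = max(S).
Sorted decreasing:
11, 8, 8/5, 3/2, -7/6
The extremum is 11.
For every x in S, x <= 11. And 11 is in S, so it is attained.
Therefore sup(S) = 11.

11


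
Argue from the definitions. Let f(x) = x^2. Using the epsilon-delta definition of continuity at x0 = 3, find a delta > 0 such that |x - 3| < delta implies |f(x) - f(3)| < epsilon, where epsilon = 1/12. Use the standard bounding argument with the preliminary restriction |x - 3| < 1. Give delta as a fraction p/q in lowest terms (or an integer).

Factor: |x^2 - (3)^2| = |x - 3| * |x + 3|.
Impose |x - 3| < 1 first. Then |x + 3| = |(x - 3) + 2*(3)| <= |x - 3| + 2*|3| < 1 + 6 = 7.
So |x^2 - (3)^2| < delta * 7.
We need delta * 7 <= 1/12, i.e. delta <= 1/12/7 = 1/84.
Since 1/84 < 1, this is tighter than 1; take delta = 1/84.
So delta = 1/84 works.

1/84


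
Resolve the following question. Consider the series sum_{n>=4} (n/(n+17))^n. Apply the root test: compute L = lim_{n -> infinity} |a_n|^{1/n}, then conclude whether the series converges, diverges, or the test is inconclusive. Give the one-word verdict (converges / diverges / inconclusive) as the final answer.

Let a_n denote the general term. Form |a_n|^(1/n) and simplify:
|a_n|^(1/n) = n/(n + 17)
Take the limit as n -> infinity: L = 1.
Since L = 1, the root test is inconclusive. (In fact a_n = (n/(n+17))^n -> e^(-17) != 0, so the nth-term test shows divergence; but the root test itself gives no conclusion.)

inconclusive


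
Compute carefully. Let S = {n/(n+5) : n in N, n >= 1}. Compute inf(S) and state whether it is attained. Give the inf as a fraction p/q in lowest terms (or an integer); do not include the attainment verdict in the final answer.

Analysis:
- Values: 1/6, 2/7, 3/8, 4/9, ... strictly increasing.
- Minimum is 1/6 (n=1); inf = 1/6 (attained).
- n/(n+5) = 1 - 5/(n+5) -> 1 from below as n -> infinity, and never equals 1.
- So sup = 1 (not attained).
Conclusion: inf(S) = 1/6, attained in S.

1/6


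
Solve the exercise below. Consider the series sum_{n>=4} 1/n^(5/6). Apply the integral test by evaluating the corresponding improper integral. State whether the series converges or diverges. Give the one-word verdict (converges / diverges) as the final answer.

Let f(x) = x^(-5/6). Then f is positive, continuous, and decreasing on [4, infinity), so the integral test applies.
Compute the improper integral int_{4}^infinity f(x) dx:
  antiderivative F(x) = 6*x^(1/6).
  As x -> infinity, F(x) -> infinity (since p = 5/6 < 1).
  So the integral diverges. By the integral test, the series diverges.

diverges


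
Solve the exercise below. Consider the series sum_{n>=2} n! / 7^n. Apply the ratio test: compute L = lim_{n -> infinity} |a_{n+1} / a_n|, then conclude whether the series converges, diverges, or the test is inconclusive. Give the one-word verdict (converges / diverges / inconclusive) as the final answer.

Let a_n denote the general term. Form the ratio a_{n+1}/a_n and simplify:
a_{n+1}/a_n = n/7 + 1/7
Take the limit as n -> infinity: L = infinity.
Since L = infinity > 1 (or L = infinity), the ratio test implies the series diverges.

diverges


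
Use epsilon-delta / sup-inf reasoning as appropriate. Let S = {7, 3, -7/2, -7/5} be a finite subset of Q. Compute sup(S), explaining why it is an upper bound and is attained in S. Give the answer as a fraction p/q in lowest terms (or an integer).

S is finite, so sup(S) = max(S).
Sorted decreasing:
7, 3, -7/5, -7/2
The extremum is 7.
For every x in S, x <= 7. And 7 is in S, so it is attained.
Therefore sup(S) = 7.

7


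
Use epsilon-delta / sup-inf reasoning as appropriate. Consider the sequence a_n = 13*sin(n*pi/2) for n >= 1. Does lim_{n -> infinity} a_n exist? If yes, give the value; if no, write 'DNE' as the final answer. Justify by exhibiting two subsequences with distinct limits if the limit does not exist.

Examine the behaviour of a_n along subsequences.
a_{4k+1} = 13*sin(pi/2 + 2k*pi) = 13 -> 13. a_{4k+3} = 13*sin(3pi/2 + 2k*pi) = -13 -> -13.
Since these two subsequential limits are 13 and -13, distinct, the full sequence cannot converge (a convergent sequence has all subsequences tending to the same limit). So lim a_n does not exist.

DNE


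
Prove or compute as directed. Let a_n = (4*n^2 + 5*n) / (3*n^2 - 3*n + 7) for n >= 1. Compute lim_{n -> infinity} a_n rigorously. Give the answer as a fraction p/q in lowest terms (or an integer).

Divide numerator and denominator by n^2, the highest power:
numerator / n^2 = 4 + 5/n
denominator / n^2 = 3 - 3/n + 7/n^2
As n -> infinity, all terms of the form c/n^k (k >= 1) tend to 0.
So numerator / n^2 -> 4 and denominator / n^2 -> 3.
Therefore lim a_n = 4/3.

4/3


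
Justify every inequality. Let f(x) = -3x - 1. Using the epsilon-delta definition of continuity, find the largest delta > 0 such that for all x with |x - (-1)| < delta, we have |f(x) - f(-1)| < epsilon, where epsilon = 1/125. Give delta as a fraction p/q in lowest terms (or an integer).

We compute f(-1) = -3*(-1) - 1 = 2.
|f(x) - f(-1)| = |-3x - 1 - (2)| = |-3(x - (-1))| = 3|x - (-1)|.
We need 3|x - (-1)| < 1/125, i.e. |x - (-1)| < 1/125 / 3 = 1/375.
So any delta <= 1/375 works. Conversely, if delta > 1/375, then x = -1 + 1/375 satisfies |x - (-1)| = 1/375 < delta but |f(x) - f(-1)| = 3 * 1/375 = 1/125, which is not < 1/125; so no larger delta works.
Hence the largest such delta is 1/375.

1/375


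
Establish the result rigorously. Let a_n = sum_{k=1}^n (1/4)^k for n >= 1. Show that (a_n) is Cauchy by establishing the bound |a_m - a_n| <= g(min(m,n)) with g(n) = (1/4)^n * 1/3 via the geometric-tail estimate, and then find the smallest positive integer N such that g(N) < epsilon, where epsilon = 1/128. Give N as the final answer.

For m > n >= 1: |a_m - a_n| = sum_{k=n+1}^m (1/4)^k < sum_{k=n+1}^infinity (1/4)^k = (1/4)^(n+1) / (1 - 1/4) = (1/4)^n * (1/4) * (4/3) = (1/4)^n * 1/3.
So g(n) = (1/4)^n / 3. Since g(n) -> 0, (a_n) is Cauchy.
Now solve g(N) < 1/128: (1/4)^N / 3 < 1/128 <=> 4^N > 1 / (3 * 1/128) = 128/3.
Check powers of 4: 4^2 = 16 <= 128/3, 4^3 = 64 > 128/3.
So the smallest such N is 3. Check: g(3) = 1/(3 * 64) = 1/192 < 1/128.

3


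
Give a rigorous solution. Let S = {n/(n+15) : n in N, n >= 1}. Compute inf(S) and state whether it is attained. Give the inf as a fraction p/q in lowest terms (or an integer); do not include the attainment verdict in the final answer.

Analysis:
- Values: 1/16, 2/17, 1/6, 4/19, ... strictly increasing.
- Minimum is 1/16 (n=1); inf = 1/16 (attained).
- n/(n+15) = 1 - 15/(n+15) -> 1 from below as n -> infinity, and never equals 1.
- So sup = 1 (not attained).
Conclusion: inf(S) = 1/16, attained in S.

1/16


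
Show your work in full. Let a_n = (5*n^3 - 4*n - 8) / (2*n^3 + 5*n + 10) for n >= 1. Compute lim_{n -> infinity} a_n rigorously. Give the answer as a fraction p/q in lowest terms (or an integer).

Divide numerator and denominator by n^3, the highest power:
numerator / n^3 = 5 - 4/n^2 - 8/n^3
denominator / n^3 = 2 + 5/n^2 + 10/n^3
As n -> infinity, all terms of the form c/n^k (k >= 1) tend to 0.
So numerator / n^3 -> 5 and denominator / n^3 -> 2.
Therefore lim a_n = 5/2.

5/2


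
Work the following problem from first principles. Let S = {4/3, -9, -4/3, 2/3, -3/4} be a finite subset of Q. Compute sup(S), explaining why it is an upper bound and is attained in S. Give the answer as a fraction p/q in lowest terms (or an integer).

S is finite, so sup(S) = max(S).
Sorted decreasing:
4/3, 2/3, -3/4, -4/3, -9
The extremum is 4/3.
For every x in S, x <= 4/3. And 4/3 is in S, so it is attained.
Therefore sup(S) = 4/3.

4/3


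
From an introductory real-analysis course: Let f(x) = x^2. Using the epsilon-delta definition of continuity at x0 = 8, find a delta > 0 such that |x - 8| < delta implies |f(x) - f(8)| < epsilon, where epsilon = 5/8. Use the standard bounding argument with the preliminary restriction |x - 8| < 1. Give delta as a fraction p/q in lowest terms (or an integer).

Factor: |x^2 - (8)^2| = |x - 8| * |x + 8|.
Impose |x - 8| < 1 first. Then |x + 8| = |(x - 8) + 2*(8)| <= |x - 8| + 2*|8| < 1 + 16 = 17.
So |x^2 - (8)^2| < delta * 17.
We need delta * 17 <= 5/8, i.e. delta <= 5/8/17 = 5/136.
Since 5/136 < 1, this is tighter than 1; take delta = 5/136.
So delta = 5/136 works.

5/136


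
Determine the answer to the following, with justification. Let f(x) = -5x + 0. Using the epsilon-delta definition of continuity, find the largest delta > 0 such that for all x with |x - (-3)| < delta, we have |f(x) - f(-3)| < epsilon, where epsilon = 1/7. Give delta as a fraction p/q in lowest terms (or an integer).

We compute f(-3) = -5*(-3) + 0 = 15.
|f(x) - f(-3)| = |-5x + 0 - (15)| = |-5(x - (-3))| = 5|x - (-3)|.
We need 5|x - (-3)| < 1/7, i.e. |x - (-3)| < 1/7 / 5 = 1/35.
So any delta <= 1/35 works. Conversely, if delta > 1/35, then x = -3 + 1/35 satisfies |x - (-3)| = 1/35 < delta but |f(x) - f(-3)| = 5 * 1/35 = 1/7, which is not < 1/7; so no larger delta works.
Hence the largest such delta is 1/35.

1/35


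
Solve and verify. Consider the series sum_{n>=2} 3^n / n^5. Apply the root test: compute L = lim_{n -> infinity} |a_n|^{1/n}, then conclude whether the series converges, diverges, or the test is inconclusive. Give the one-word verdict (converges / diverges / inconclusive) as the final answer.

Let a_n denote the general term. Form |a_n|^(1/n) and simplify:
|a_n|^(1/n) = 3/n^(5/n)
Take the limit as n -> infinity: L = 3.
Since L = 3 > 1, the root test implies divergence.

diverges


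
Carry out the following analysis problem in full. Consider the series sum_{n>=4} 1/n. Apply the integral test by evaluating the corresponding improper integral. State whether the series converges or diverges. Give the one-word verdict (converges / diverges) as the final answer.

Let f(x) = 1/x. Then f is positive, continuous, and decreasing on [4, infinity), so the integral test applies.
Compute the improper integral int_{4}^infinity f(x) dx:
  antiderivative F(x) = log(x).
  As x -> infinity, log(x) -> infinity.
  So int = infinity - log(4) = infinity. By the integral test, the series diverges.

diverges


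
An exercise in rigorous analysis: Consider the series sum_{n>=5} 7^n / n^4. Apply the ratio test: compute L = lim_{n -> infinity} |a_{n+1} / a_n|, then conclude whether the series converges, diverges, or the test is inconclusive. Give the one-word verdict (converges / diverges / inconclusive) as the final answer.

Let a_n denote the general term. Form the ratio a_{n+1}/a_n and simplify:
a_{n+1}/a_n = 7*n^4/(n + 1)^4
Take the limit as n -> infinity: L = 7.
Since L = 7 > 1 (or L = infinity), the ratio test implies the series diverges.

diverges


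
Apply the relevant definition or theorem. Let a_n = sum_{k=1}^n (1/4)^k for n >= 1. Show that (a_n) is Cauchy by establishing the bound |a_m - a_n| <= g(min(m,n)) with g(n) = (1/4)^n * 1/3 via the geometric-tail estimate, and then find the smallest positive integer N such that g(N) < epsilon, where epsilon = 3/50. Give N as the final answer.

For m > n >= 1: |a_m - a_n| = sum_{k=n+1}^m (1/4)^k < sum_{k=n+1}^infinity (1/4)^k = (1/4)^(n+1) / (1 - 1/4) = (1/4)^n * (1/4) * (4/3) = (1/4)^n * 1/3.
So g(n) = (1/4)^n / 3. Since g(n) -> 0, (a_n) is Cauchy.
Now solve g(N) < 3/50: (1/4)^N / 3 < 3/50 <=> 4^N > 1 / (3 * 3/50) = 50/9.
Check powers of 4: 4^1 = 4 <= 50/9, 4^2 = 16 > 50/9.
So the smallest such N is 2. Check: g(2) = 1/(3 * 16) = 1/48 < 3/50.

2


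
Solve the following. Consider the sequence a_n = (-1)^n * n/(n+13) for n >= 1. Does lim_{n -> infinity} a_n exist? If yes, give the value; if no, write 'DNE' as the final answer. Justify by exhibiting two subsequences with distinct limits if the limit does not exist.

Examine the behaviour of a_n along subsequences.
a_{2k} = 2k/(2k+13) -> 1. a_{2k+1} = -(2k+1)/(2k+14) -> -1.
Since these two subsequential limits are 1 and -1, distinct, the full sequence cannot converge (a convergent sequence has all subsequences tending to the same limit). So lim a_n does not exist.

DNE


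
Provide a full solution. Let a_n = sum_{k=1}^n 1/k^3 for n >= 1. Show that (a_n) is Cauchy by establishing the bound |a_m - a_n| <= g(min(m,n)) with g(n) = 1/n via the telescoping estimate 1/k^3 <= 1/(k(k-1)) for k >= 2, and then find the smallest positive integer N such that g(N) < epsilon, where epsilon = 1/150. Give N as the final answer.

For m > n >= 1: |a_m - a_n| = sum_{k=n+1}^m 1/k^3.
Use 1/k^3 <= 1/(k(k-1)) = 1/(k-1) - 1/k for k >= 2 (which holds since k^3 >= k^2 >= k(k-1) for k >= 2):
sum_{k=n+1}^m 1/k^3 <= sum_{k=n+1}^m (1/(k-1) - 1/k) = 1/n - 1/m <= 1/n.
By symmetry the same bound holds with n,m swapped, so |a_m - a_n| <= 1/min(m,n) = g(min(m,n)). Since g(n) -> 0, (a_n) is Cauchy.
Now solve g(N) < 1/150: 1/N < 1/150 <=> N > 1/(1/150) = 150.
The smallest integer strictly greater than 150 is N = 151.
Check: g(151) = 1/151 < 1/150; g(150) = 1/150 >= 1/150. So N = 151.

151


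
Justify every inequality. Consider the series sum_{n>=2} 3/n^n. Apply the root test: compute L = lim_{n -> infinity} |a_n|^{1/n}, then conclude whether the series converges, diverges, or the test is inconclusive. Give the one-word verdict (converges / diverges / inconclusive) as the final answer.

Let a_n denote the general term. Form |a_n|^(1/n) and simplify:
|a_n|^(1/n) = 3^(1/n)/n
Take the limit as n -> infinity: L = 0.
Since L = 0 < 1, the root test implies convergence.

converges


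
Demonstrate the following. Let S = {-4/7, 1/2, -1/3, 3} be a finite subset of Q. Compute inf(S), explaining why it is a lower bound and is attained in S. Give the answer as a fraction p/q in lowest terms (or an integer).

S is finite, so inf(S) = min(S).
Sorted increasing:
-4/7, -1/3, 1/2, 3
The extremum is -4/7.
For every x in S, x >= -4/7. And -4/7 is in S, so it is attained.
Therefore inf(S) = -4/7.

-4/7


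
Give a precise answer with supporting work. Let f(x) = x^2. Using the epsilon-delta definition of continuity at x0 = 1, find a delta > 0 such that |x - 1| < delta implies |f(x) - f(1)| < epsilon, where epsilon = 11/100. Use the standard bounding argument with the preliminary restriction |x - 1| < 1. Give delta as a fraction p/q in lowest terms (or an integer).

Factor: |x^2 - (1)^2| = |x - 1| * |x + 1|.
Impose |x - 1| < 1 first. Then |x + 1| = |(x - 1) + 2*(1)| <= |x - 1| + 2*|1| < 1 + 2 = 3.
So |x^2 - (1)^2| < delta * 3.
We need delta * 3 <= 11/100, i.e. delta <= 11/100/3 = 11/300.
Since 11/300 < 1, this is tighter than 1; take delta = 11/300.
So delta = 11/300 works.

11/300


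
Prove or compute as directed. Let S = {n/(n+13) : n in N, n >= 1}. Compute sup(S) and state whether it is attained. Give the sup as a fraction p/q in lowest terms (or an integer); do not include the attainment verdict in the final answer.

Analysis:
- Values: 1/14, 2/15, 3/16, 4/17, ... strictly increasing.
- Minimum is 1/14 (n=1); inf = 1/14 (attained).
- n/(n+13) = 1 - 13/(n+13) -> 1 from below as n -> infinity, and never equals 1.
- So sup = 1 (not attained).
Conclusion: sup(S) = 1, not attained in S.

1


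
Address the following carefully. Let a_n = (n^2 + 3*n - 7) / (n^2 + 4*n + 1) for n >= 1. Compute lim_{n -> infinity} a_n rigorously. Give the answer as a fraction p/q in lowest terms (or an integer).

Divide numerator and denominator by n^2, the highest power:
numerator / n^2 = 1 + 3/n - 7/n^2
denominator / n^2 = 1 + 4/n + n^(-2)
As n -> infinity, all terms of the form c/n^k (k >= 1) tend to 0.
So numerator / n^2 -> 1 and denominator / n^2 -> 1.
Therefore lim a_n = 1.

1


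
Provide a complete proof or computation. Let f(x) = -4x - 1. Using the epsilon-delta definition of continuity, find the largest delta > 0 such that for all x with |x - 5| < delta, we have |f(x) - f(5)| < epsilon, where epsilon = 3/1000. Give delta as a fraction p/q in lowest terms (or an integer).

We compute f(5) = -4*(5) - 1 = -21.
|f(x) - f(5)| = |-4x - 1 - (-21)| = |-4(x - 5)| = 4|x - 5|.
We need 4|x - 5| < 3/1000, i.e. |x - 5| < 3/1000 / 4 = 3/4000.
So any delta <= 3/4000 works. Conversely, if delta > 3/4000, then x = 5 + 3/4000 satisfies |x - 5| = 3/4000 < delta but |f(x) - f(5)| = 4 * 3/4000 = 3/1000, which is not < 3/1000; so no larger delta works.
Hence the largest such delta is 3/4000.

3/4000


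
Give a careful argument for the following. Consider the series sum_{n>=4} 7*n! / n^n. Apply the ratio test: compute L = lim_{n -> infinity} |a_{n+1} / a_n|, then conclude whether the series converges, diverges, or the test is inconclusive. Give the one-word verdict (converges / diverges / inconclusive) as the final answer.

Let a_n denote the general term. Form the ratio a_{n+1}/a_n and simplify:
a_{n+1}/a_n = (n/(n + 1))^n
Take the limit as n -> infinity: L = exp(-1).
Since L = exp(-1) < 1, the ratio test implies the series converges.

converges


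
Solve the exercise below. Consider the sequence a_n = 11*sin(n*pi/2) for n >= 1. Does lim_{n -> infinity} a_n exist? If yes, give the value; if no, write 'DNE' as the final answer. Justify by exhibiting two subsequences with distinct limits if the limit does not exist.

Examine the behaviour of a_n along subsequences.
a_{4k+1} = 11*sin(pi/2 + 2k*pi) = 11 -> 11. a_{4k+3} = 11*sin(3pi/2 + 2k*pi) = -11 -> -11.
Since these two subsequential limits are 11 and -11, distinct, the full sequence cannot converge (a convergent sequence has all subsequences tending to the same limit). So lim a_n does not exist.

DNE


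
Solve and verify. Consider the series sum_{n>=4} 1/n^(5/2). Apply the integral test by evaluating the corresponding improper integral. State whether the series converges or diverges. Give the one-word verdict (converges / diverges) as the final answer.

Let f(x) = x^(-5/2). Then f is positive, continuous, and decreasing on [4, infinity), so the integral test applies.
Compute the improper integral int_{4}^infinity f(x) dx:
  antiderivative F(x) = -2/(3*x^(3/2)).
  As x -> infinity, F(x) -> 0 (since p = 5/2 > 1).
  So int = F(infinity) - F(4) = 0 - (-1/12) = 1/12.
  Finite, so by the integral test, the series converges.

converges


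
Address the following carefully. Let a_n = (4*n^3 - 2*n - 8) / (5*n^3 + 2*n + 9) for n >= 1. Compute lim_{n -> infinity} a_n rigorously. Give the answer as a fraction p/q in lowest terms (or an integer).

Divide numerator and denominator by n^3, the highest power:
numerator / n^3 = 4 - 2/n^2 - 8/n^3
denominator / n^3 = 5 + 2/n^2 + 9/n^3
As n -> infinity, all terms of the form c/n^k (k >= 1) tend to 0.
So numerator / n^3 -> 4 and denominator / n^3 -> 5.
Therefore lim a_n = 4/5.

4/5


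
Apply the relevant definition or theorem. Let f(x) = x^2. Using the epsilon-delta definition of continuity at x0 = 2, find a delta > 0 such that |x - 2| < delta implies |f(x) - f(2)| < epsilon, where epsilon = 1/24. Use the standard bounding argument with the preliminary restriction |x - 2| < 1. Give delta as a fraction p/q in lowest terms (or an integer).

Factor: |x^2 - (2)^2| = |x - 2| * |x + 2|.
Impose |x - 2| < 1 first. Then |x + 2| = |(x - 2) + 2*(2)| <= |x - 2| + 2*|2| < 1 + 4 = 5.
So |x^2 - (2)^2| < delta * 5.
We need delta * 5 <= 1/24, i.e. delta <= 1/24/5 = 1/120.
Since 1/120 < 1, this is tighter than 1; take delta = 1/120.
So delta = 1/120 works.

1/120


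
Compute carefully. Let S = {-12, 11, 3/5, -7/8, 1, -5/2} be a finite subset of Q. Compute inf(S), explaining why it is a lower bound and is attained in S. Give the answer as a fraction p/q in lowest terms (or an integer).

S is finite, so inf(S) = min(S).
Sorted increasing:
-12, -5/2, -7/8, 3/5, 1, 11
The extremum is -12.
For every x in S, x >= -12. And -12 is in S, so it is attained.
Therefore inf(S) = -12.

-12


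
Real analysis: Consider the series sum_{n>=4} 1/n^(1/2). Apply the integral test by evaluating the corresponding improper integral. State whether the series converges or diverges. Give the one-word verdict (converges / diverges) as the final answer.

Let f(x) = 1/sqrt(x). Then f is positive, continuous, and decreasing on [4, infinity), so the integral test applies.
Compute the improper integral int_{4}^infinity f(x) dx:
  antiderivative F(x) = 2*sqrt(x).
  As x -> infinity, F(x) -> infinity (since p = 1/2 < 1).
  So the integral diverges. By the integral test, the series diverges.

diverges


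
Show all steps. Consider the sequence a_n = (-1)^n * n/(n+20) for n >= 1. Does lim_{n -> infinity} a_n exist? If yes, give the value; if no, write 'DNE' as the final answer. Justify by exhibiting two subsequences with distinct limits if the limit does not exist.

Examine the behaviour of a_n along subsequences.
a_{2k} = 2k/(2k+20) -> 1. a_{2k+1} = -(2k+1)/(2k+21) -> -1.
Since these two subsequential limits are 1 and -1, distinct, the full sequence cannot converge (a convergent sequence has all subsequences tending to the same limit). So lim a_n does not exist.

DNE


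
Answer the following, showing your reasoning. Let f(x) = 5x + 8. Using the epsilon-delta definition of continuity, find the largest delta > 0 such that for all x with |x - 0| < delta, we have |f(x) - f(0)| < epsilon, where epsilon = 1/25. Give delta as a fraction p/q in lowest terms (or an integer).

We compute f(0) = 5*(0) + 8 = 8.
|f(x) - f(0)| = |5x + 8 - (8)| = |5(x - 0)| = 5|x - 0|.
We need 5|x - 0| < 1/25, i.e. |x - 0| < 1/25 / 5 = 1/125.
So any delta <= 1/125 works. Conversely, if delta > 1/125, then x = 0 + 1/125 satisfies |x - 0| = 1/125 < delta but |f(x) - f(0)| = 5 * 1/125 = 1/25, which is not < 1/25; so no larger delta works.
Hence the largest such delta is 1/125.

1/125


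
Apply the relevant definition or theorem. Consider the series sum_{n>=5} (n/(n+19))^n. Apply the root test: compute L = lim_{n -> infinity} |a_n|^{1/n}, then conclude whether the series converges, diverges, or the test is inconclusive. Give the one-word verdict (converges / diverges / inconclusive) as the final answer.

Let a_n denote the general term. Form |a_n|^(1/n) and simplify:
|a_n|^(1/n) = n/(n + 19)
Take the limit as n -> infinity: L = 1.
Since L = 1, the root test is inconclusive. (In fact a_n = (n/(n+19))^n -> e^(-19) != 0, so the nth-term test shows divergence; but the root test itself gives no conclusion.)

inconclusive


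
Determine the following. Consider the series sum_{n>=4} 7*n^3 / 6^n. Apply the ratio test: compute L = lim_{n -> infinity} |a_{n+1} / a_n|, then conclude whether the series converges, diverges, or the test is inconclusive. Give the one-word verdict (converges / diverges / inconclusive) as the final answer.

Let a_n denote the general term. Form the ratio a_{n+1}/a_n and simplify:
a_{n+1}/a_n = (n + 1)^3/(6*n^3)
Take the limit as n -> infinity: L = 1/6.
Since L = 1/6 < 1, the ratio test implies the series converges.

converges


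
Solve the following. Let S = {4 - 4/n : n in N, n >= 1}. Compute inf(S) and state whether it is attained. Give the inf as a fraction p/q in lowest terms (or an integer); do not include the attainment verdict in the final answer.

Analysis:
- Values: 0, 2, 8/3, 3, ... strictly increasing.
- Minimum is 0 (n=1); inf = 0 (attained).
- 4 - 4/n -> 4 from below; sup = 4, not attained.
Conclusion: inf(S) = 0, attained in S.

0


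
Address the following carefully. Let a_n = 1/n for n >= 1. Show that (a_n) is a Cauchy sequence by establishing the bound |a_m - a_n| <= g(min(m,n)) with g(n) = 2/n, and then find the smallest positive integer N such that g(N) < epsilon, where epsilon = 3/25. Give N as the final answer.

For any m, n >= 1, by the triangle inequality:
|a_m - a_n| = |1/m - 1/n| <= 1/m + 1/n <= 2/min(m,n).
So g(n) = 2/n bounds the Cauchy difference. Since g(n) -> 0, (a_n) is Cauchy.
Now solve g(N) < 3/25: 2/N < 3/25 <=> N > 2 / (3/25) = 50/3.
The smallest integer strictly greater than 50/3 is N = 17.
Check: g(17) = 2/17 = 2/17 < 3/25; g(16) = 1/8 >= 3/25. So N = 17.

17


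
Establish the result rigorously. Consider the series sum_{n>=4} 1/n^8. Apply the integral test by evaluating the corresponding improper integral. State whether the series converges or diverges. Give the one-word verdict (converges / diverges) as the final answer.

Let f(x) = x^(-8). Then f is positive, continuous, and decreasing on [4, infinity), so the integral test applies.
Compute the improper integral int_{4}^infinity f(x) dx:
  antiderivative F(x) = -1/(7*x^7).
  As x -> infinity, F(x) -> 0 (since p = 8 > 1).
  So int = F(infinity) - F(4) = 0 - (-1/114688) = 1/114688.
  Finite, so by the integral test, the series converges.

converges


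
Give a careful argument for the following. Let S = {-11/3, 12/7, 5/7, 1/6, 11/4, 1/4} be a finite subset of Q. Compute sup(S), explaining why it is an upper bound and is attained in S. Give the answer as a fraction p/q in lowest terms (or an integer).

S is finite, so sup(S) = max(S).
Sorted decreasing:
11/4, 12/7, 5/7, 1/4, 1/6, -11/3
The extremum is 11/4.
For every x in S, x <= 11/4. And 11/4 is in S, so it is attained.
Therefore sup(S) = 11/4.

11/4


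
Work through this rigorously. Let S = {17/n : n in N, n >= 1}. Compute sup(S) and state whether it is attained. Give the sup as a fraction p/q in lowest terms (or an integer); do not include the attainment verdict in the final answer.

Analysis:
- Values: 17, 17/2, 17/3, 17/4, ... strictly decreasing.
- The maximum is 17 (n=1); sup = 17 (attained).
- The set is bounded below by 0; 17/n -> 0 so 0 is the greatest lower bound.
- 0 is not in the set, so inf = 0 is not attained.
Conclusion: sup(S) = 17, attained in S.

17


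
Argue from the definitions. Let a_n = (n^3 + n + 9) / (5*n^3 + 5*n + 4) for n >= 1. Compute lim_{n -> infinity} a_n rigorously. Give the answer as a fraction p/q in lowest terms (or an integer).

Divide numerator and denominator by n^3, the highest power:
numerator / n^3 = 1 + n^(-2) + 9/n^3
denominator / n^3 = 5 + 5/n^2 + 4/n^3
As n -> infinity, all terms of the form c/n^k (k >= 1) tend to 0.
So numerator / n^3 -> 1 and denominator / n^3 -> 5.
Therefore lim a_n = 1/5.

1/5


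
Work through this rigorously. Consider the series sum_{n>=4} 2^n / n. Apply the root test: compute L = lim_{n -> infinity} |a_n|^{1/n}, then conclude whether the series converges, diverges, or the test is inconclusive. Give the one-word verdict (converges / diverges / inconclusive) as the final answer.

Let a_n denote the general term. Form |a_n|^(1/n) and simplify:
|a_n|^(1/n) = 2/n^(1/n)
Take the limit as n -> infinity: L = 2.
Since L = 2 > 1, the root test implies divergence.

diverges


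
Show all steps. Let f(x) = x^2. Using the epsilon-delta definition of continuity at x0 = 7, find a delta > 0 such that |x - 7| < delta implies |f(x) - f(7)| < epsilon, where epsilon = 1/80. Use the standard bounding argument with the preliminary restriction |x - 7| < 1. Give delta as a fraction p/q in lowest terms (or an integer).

Factor: |x^2 - (7)^2| = |x - 7| * |x + 7|.
Impose |x - 7| < 1 first. Then |x + 7| = |(x - 7) + 2*(7)| <= |x - 7| + 2*|7| < 1 + 14 = 15.
So |x^2 - (7)^2| < delta * 15.
We need delta * 15 <= 1/80, i.e. delta <= 1/80/15 = 1/1200.
Since 1/1200 < 1, this is tighter than 1; take delta = 1/1200.
So delta = 1/1200 works.

1/1200


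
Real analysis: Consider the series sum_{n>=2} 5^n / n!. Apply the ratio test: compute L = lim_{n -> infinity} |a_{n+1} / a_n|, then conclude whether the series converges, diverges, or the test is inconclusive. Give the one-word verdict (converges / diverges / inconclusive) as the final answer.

Let a_n denote the general term. Form the ratio a_{n+1}/a_n and simplify:
a_{n+1}/a_n = 5/(n + 1)
Take the limit as n -> infinity: L = 0.
Since L = 0 < 1, the ratio test implies the series converges.

converges


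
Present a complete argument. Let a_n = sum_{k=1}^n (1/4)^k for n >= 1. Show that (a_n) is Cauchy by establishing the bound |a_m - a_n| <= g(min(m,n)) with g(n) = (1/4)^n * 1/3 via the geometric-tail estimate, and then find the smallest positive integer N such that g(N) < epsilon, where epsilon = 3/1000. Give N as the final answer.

For m > n >= 1: |a_m - a_n| = sum_{k=n+1}^m (1/4)^k < sum_{k=n+1}^infinity (1/4)^k = (1/4)^(n+1) / (1 - 1/4) = (1/4)^n * (1/4) * (4/3) = (1/4)^n * 1/3.
So g(n) = (1/4)^n / 3. Since g(n) -> 0, (a_n) is Cauchy.
Now solve g(N) < 3/1000: (1/4)^N / 3 < 3/1000 <=> 4^N > 1 / (3 * 3/1000) = 1000/9.
Check powers of 4: 4^3 = 64 <= 1000/9, 4^4 = 256 > 1000/9.
So the smallest such N is 4. Check: g(4) = 1/(3 * 256) = 1/768 < 3/1000.

4


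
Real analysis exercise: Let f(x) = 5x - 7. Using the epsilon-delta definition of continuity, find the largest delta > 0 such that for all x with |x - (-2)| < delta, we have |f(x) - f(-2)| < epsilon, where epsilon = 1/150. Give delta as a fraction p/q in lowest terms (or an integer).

We compute f(-2) = 5*(-2) - 7 = -17.
|f(x) - f(-2)| = |5x - 7 - (-17)| = |5(x - (-2))| = 5|x - (-2)|.
We need 5|x - (-2)| < 1/150, i.e. |x - (-2)| < 1/150 / 5 = 1/750.
So any delta <= 1/750 works. Conversely, if delta > 1/750, then x = -2 + 1/750 satisfies |x - (-2)| = 1/750 < delta but |f(x) - f(-2)| = 5 * 1/750 = 1/150, which is not < 1/150; so no larger delta works.
Hence the largest such delta is 1/750.

1/750


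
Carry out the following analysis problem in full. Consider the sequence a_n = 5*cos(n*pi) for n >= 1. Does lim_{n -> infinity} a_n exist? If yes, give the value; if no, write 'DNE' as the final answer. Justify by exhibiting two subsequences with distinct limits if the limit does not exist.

Examine the behaviour of a_n along subsequences.
cos(n*pi) = (-1)^n, so a_n = 5*(-1)^n. a_{2k} = 5 -> 5. a_{2k+1} = -5 -> -5.
Since these two subsequential limits are 5 and -5, distinct, the full sequence cannot converge (a convergent sequence has all subsequences tending to the same limit). So lim a_n does not exist.

DNE


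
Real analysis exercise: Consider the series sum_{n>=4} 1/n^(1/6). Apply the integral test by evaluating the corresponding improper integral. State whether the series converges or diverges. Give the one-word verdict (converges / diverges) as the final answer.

Let f(x) = x^(-1/6). Then f is positive, continuous, and decreasing on [4, infinity), so the integral test applies.
Compute the improper integral int_{4}^infinity f(x) dx:
  antiderivative F(x) = 6*x^(5/6)/5.
  As x -> infinity, F(x) -> infinity (since p = 1/6 < 1).
  So the integral diverges. By the integral test, the series diverges.

diverges


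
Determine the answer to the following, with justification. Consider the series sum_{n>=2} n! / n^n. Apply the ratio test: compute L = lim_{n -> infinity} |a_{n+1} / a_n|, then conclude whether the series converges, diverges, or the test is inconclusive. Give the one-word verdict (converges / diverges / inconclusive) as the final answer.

Let a_n denote the general term. Form the ratio a_{n+1}/a_n and simplify:
a_{n+1}/a_n = (n/(n + 1))^n
Take the limit as n -> infinity: L = exp(-1).
Since L = exp(-1) < 1, the ratio test implies the series converges.

converges


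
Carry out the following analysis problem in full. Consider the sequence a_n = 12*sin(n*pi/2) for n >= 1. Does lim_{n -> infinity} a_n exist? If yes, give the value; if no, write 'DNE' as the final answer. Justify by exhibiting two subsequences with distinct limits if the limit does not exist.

Examine the behaviour of a_n along subsequences.
a_{4k+1} = 12*sin(pi/2 + 2k*pi) = 12 -> 12. a_{4k+3} = 12*sin(3pi/2 + 2k*pi) = -12 -> -12.
Since these two subsequential limits are 12 and -12, distinct, the full sequence cannot converge (a convergent sequence has all subsequences tending to the same limit). So lim a_n does not exist.

DNE


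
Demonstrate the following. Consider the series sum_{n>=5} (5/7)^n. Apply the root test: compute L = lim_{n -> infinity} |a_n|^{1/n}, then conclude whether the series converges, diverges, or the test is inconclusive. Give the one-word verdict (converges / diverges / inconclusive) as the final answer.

Let a_n denote the general term. Form |a_n|^(1/n) and simplify:
|a_n|^(1/n) = 5/7
Take the limit as n -> infinity: L = 5/7.
Since L = 5/7 < 1, the root test implies convergence.

converges


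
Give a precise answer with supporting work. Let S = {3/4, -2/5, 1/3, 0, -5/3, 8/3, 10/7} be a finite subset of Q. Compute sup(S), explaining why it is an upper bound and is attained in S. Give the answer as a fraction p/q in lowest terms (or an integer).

S is finite, so sup(S) = max(S).
Sorted decreasing:
8/3, 10/7, 3/4, 1/3, 0, -2/5, -5/3
The extremum is 8/3.
For every x in S, x <= 8/3. And 8/3 is in S, so it is attained.
Therefore sup(S) = 8/3.

8/3


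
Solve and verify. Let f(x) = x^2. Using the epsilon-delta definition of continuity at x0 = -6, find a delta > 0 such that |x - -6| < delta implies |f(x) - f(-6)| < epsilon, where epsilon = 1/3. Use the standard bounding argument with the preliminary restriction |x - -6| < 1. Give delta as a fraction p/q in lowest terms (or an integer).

Factor: |x^2 - (-6)^2| = |x - -6| * |x + -6|.
Impose |x - -6| < 1 first. Then |x + -6| = |(x - -6) + 2*(-6)| <= |x - -6| + 2*|-6| < 1 + 12 = 13.
So |x^2 - (-6)^2| < delta * 13.
We need delta * 13 <= 1/3, i.e. delta <= 1/3/13 = 1/39.
Since 1/39 < 1, this is tighter than 1; take delta = 1/39.
So delta = 1/39 works.

1/39


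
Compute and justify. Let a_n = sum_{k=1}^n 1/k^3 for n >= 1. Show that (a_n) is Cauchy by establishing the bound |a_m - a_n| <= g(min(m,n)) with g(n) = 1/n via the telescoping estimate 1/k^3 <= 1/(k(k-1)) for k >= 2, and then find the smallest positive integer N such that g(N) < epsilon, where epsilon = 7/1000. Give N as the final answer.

For m > n >= 1: |a_m - a_n| = sum_{k=n+1}^m 1/k^3.
Use 1/k^3 <= 1/(k(k-1)) = 1/(k-1) - 1/k for k >= 2 (which holds since k^3 >= k^2 >= k(k-1) for k >= 2):
sum_{k=n+1}^m 1/k^3 <= sum_{k=n+1}^m (1/(k-1) - 1/k) = 1/n - 1/m <= 1/n.
By symmetry the same bound holds with n,m swapped, so |a_m - a_n| <= 1/min(m,n) = g(min(m,n)). Since g(n) -> 0, (a_n) is Cauchy.
Now solve g(N) < 7/1000: 1/N < 7/1000 <=> N > 1/(7/1000) = 1000/7.
The smallest integer strictly greater than 1000/7 is N = 143.
Check: g(143) = 1/143 < 7/1000; g(142) = 1/142 >= 7/1000. So N = 143.

143


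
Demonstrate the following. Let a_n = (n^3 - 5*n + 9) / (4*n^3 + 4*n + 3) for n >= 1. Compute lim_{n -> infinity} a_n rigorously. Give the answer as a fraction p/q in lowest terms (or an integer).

Divide numerator and denominator by n^3, the highest power:
numerator / n^3 = 1 - 5/n^2 + 9/n^3
denominator / n^3 = 4 + 4/n^2 + 3/n^3
As n -> infinity, all terms of the form c/n^k (k >= 1) tend to 0.
So numerator / n^3 -> 1 and denominator / n^3 -> 4.
Therefore lim a_n = 1/4.

1/4


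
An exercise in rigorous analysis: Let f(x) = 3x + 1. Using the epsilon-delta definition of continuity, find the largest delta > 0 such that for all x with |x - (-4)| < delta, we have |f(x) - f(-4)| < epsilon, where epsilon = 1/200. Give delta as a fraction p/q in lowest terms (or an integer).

We compute f(-4) = 3*(-4) + 1 = -11.
|f(x) - f(-4)| = |3x + 1 - (-11)| = |3(x - (-4))| = 3|x - (-4)|.
We need 3|x - (-4)| < 1/200, i.e. |x - (-4)| < 1/200 / 3 = 1/600.
So any delta <= 1/600 works. Conversely, if delta > 1/600, then x = -4 + 1/600 satisfies |x - (-4)| = 1/600 < delta but |f(x) - f(-4)| = 3 * 1/600 = 1/200, which is not < 1/200; so no larger delta works.
Hence the largest such delta is 1/600.

1/600


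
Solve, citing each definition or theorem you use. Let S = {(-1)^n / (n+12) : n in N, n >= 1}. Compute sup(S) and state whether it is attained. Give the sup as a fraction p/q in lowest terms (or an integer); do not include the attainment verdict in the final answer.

Analysis:
- Values: -1/13, 1/14, -1/15, 1/16, -1/17, ...
- Positive terms (even n): 1/(2+12), 1/(4+12), ... decreasing -> max = 1/14 (n=2).
- Negative terms (odd n): -1/(1+12), -1/(3+12), ... increasing -> min = -1/13 (n=1).
- So sup = 1/14 (attained at n=2); inf = -1/13 (attained at n=1).
Conclusion: sup(S) = 1/14, attained in S.

1/14


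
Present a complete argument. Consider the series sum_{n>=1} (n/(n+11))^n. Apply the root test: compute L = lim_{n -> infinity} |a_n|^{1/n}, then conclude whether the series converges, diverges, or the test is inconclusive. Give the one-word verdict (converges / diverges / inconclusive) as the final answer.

Let a_n denote the general term. Form |a_n|^(1/n) and simplify:
|a_n|^(1/n) = n/(n + 11)
Take the limit as n -> infinity: L = 1.
Since L = 1, the root test is inconclusive. (In fact a_n = (n/(n+11))^n -> e^(-11) != 0, so the nth-term test shows divergence; but the root test itself gives no conclusion.)

inconclusive


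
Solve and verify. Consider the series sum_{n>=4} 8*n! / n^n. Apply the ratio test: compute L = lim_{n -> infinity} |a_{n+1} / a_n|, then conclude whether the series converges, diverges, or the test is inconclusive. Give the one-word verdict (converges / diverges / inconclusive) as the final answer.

Let a_n denote the general term. Form the ratio a_{n+1}/a_n and simplify:
a_{n+1}/a_n = (n/(n + 1))^n
Take the limit as n -> infinity: L = exp(-1).
Since L = exp(-1) < 1, the ratio test implies the series converges.

converges


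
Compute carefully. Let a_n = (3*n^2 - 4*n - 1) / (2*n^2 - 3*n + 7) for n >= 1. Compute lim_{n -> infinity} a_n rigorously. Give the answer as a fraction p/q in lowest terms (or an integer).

Divide numerator and denominator by n^2, the highest power:
numerator / n^2 = 3 - 4/n - 1/n^2
denominator / n^2 = 2 - 3/n + 7/n^2
As n -> infinity, all terms of the form c/n^k (k >= 1) tend to 0.
So numerator / n^2 -> 3 and denominator / n^2 -> 2.
Therefore lim a_n = 3/2.

3/2
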